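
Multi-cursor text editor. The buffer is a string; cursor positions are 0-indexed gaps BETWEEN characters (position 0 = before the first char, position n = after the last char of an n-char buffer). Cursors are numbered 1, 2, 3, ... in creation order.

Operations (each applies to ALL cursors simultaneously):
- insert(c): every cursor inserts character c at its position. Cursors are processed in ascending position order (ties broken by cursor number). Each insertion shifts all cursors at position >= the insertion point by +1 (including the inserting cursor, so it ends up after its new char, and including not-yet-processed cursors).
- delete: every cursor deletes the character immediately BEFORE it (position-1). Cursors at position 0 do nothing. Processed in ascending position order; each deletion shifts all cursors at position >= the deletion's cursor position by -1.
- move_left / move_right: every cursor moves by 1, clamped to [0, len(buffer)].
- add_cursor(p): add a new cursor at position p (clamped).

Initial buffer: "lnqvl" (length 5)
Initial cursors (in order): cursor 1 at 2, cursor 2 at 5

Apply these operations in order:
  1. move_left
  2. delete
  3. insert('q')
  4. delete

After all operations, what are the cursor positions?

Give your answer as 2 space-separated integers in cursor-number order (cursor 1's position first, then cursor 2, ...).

Answer: 0 2

Derivation:
After op 1 (move_left): buffer="lnqvl" (len 5), cursors c1@1 c2@4, authorship .....
After op 2 (delete): buffer="nql" (len 3), cursors c1@0 c2@2, authorship ...
After op 3 (insert('q')): buffer="qnqql" (len 5), cursors c1@1 c2@4, authorship 1..2.
After op 4 (delete): buffer="nql" (len 3), cursors c1@0 c2@2, authorship ...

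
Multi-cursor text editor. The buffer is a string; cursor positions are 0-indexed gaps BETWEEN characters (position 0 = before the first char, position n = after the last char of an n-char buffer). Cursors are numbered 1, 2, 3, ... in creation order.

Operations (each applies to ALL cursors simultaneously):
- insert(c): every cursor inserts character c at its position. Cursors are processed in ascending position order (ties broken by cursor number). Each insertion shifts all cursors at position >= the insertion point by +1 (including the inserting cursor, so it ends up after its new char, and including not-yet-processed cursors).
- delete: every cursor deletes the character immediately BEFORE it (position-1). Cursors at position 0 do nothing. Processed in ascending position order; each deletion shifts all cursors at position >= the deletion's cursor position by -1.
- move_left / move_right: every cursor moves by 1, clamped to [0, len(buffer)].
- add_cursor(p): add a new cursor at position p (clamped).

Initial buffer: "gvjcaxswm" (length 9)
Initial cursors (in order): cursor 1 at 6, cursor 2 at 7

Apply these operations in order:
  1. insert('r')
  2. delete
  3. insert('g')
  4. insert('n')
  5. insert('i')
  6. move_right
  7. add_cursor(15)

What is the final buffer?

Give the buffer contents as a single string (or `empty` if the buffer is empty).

After op 1 (insert('r')): buffer="gvjcaxrsrwm" (len 11), cursors c1@7 c2@9, authorship ......1.2..
After op 2 (delete): buffer="gvjcaxswm" (len 9), cursors c1@6 c2@7, authorship .........
After op 3 (insert('g')): buffer="gvjcaxgsgwm" (len 11), cursors c1@7 c2@9, authorship ......1.2..
After op 4 (insert('n')): buffer="gvjcaxgnsgnwm" (len 13), cursors c1@8 c2@11, authorship ......11.22..
After op 5 (insert('i')): buffer="gvjcaxgnisgniwm" (len 15), cursors c1@9 c2@13, authorship ......111.222..
After op 6 (move_right): buffer="gvjcaxgnisgniwm" (len 15), cursors c1@10 c2@14, authorship ......111.222..
After op 7 (add_cursor(15)): buffer="gvjcaxgnisgniwm" (len 15), cursors c1@10 c2@14 c3@15, authorship ......111.222..

Answer: gvjcaxgnisgniwm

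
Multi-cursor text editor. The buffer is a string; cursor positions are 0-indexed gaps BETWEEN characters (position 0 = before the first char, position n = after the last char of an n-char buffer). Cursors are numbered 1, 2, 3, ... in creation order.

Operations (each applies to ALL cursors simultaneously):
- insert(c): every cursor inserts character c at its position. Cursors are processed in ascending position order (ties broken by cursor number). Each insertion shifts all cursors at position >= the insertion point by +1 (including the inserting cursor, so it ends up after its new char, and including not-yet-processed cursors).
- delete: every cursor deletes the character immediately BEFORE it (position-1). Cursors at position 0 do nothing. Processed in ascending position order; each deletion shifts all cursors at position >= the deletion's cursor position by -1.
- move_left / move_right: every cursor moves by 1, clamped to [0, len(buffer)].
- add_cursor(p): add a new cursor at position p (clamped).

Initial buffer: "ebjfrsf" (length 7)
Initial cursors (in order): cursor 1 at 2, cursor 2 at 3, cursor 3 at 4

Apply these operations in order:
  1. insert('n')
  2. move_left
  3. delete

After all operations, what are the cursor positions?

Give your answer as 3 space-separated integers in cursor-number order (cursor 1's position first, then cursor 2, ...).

After op 1 (insert('n')): buffer="ebnjnfnrsf" (len 10), cursors c1@3 c2@5 c3@7, authorship ..1.2.3...
After op 2 (move_left): buffer="ebnjnfnrsf" (len 10), cursors c1@2 c2@4 c3@6, authorship ..1.2.3...
After op 3 (delete): buffer="ennnrsf" (len 7), cursors c1@1 c2@2 c3@3, authorship .123...

Answer: 1 2 3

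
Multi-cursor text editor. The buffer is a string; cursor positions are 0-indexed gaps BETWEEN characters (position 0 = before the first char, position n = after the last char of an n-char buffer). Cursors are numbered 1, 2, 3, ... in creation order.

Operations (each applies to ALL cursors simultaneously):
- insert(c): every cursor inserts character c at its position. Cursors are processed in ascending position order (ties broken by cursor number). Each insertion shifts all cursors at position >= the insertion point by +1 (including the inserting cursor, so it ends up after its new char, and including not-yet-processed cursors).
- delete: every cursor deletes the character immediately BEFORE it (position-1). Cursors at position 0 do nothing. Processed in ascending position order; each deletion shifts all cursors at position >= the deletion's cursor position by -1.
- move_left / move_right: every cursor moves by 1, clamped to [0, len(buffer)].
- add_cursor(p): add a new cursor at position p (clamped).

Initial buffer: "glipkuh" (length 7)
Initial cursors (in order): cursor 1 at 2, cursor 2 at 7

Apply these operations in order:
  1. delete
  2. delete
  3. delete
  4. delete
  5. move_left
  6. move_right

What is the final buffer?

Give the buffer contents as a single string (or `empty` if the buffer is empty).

Answer: i

Derivation:
After op 1 (delete): buffer="gipku" (len 5), cursors c1@1 c2@5, authorship .....
After op 2 (delete): buffer="ipk" (len 3), cursors c1@0 c2@3, authorship ...
After op 3 (delete): buffer="ip" (len 2), cursors c1@0 c2@2, authorship ..
After op 4 (delete): buffer="i" (len 1), cursors c1@0 c2@1, authorship .
After op 5 (move_left): buffer="i" (len 1), cursors c1@0 c2@0, authorship .
After op 6 (move_right): buffer="i" (len 1), cursors c1@1 c2@1, authorship .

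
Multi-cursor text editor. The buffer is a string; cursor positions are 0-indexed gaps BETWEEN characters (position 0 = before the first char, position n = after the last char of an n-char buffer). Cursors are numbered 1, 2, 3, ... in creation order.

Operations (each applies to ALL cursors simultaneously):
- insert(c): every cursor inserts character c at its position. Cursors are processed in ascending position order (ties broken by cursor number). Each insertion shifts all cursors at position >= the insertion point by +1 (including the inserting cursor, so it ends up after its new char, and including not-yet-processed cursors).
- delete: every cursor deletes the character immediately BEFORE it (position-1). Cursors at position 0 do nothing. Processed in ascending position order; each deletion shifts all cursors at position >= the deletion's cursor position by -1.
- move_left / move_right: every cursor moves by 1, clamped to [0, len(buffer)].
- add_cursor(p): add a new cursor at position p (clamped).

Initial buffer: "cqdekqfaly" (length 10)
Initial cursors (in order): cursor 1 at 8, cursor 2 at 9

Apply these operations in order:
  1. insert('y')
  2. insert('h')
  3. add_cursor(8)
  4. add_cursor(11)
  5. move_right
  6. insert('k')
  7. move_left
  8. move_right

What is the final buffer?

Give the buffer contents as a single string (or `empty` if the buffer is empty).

Answer: cqdekqfaykhlkykhyk

Derivation:
After op 1 (insert('y')): buffer="cqdekqfaylyy" (len 12), cursors c1@9 c2@11, authorship ........1.2.
After op 2 (insert('h')): buffer="cqdekqfayhlyhy" (len 14), cursors c1@10 c2@13, authorship ........11.22.
After op 3 (add_cursor(8)): buffer="cqdekqfayhlyhy" (len 14), cursors c3@8 c1@10 c2@13, authorship ........11.22.
After op 4 (add_cursor(11)): buffer="cqdekqfayhlyhy" (len 14), cursors c3@8 c1@10 c4@11 c2@13, authorship ........11.22.
After op 5 (move_right): buffer="cqdekqfayhlyhy" (len 14), cursors c3@9 c1@11 c4@12 c2@14, authorship ........11.22.
After op 6 (insert('k')): buffer="cqdekqfaykhlkykhyk" (len 18), cursors c3@10 c1@13 c4@15 c2@18, authorship ........131.1242.2
After op 7 (move_left): buffer="cqdekqfaykhlkykhyk" (len 18), cursors c3@9 c1@12 c4@14 c2@17, authorship ........131.1242.2
After op 8 (move_right): buffer="cqdekqfaykhlkykhyk" (len 18), cursors c3@10 c1@13 c4@15 c2@18, authorship ........131.1242.2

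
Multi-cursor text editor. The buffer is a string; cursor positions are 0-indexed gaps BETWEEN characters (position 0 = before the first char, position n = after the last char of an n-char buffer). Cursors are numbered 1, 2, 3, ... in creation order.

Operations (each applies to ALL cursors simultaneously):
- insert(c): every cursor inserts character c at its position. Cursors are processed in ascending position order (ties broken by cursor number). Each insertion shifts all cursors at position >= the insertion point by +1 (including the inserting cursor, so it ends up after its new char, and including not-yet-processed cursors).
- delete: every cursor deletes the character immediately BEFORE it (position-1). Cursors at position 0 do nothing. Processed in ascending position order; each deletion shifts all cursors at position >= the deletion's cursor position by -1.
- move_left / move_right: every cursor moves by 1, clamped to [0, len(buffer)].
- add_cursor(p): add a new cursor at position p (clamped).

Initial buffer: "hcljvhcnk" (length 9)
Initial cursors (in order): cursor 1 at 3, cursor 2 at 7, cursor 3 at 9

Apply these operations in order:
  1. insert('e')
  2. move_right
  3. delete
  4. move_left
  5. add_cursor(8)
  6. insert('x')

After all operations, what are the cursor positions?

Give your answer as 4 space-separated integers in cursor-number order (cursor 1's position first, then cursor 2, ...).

After op 1 (insert('e')): buffer="hclejvhcenke" (len 12), cursors c1@4 c2@9 c3@12, authorship ...1....2..3
After op 2 (move_right): buffer="hclejvhcenke" (len 12), cursors c1@5 c2@10 c3@12, authorship ...1....2..3
After op 3 (delete): buffer="hclevhcek" (len 9), cursors c1@4 c2@8 c3@9, authorship ...1...2.
After op 4 (move_left): buffer="hclevhcek" (len 9), cursors c1@3 c2@7 c3@8, authorship ...1...2.
After op 5 (add_cursor(8)): buffer="hclevhcek" (len 9), cursors c1@3 c2@7 c3@8 c4@8, authorship ...1...2.
After op 6 (insert('x')): buffer="hclxevhcxexxk" (len 13), cursors c1@4 c2@9 c3@12 c4@12, authorship ...11...2234.

Answer: 4 9 12 12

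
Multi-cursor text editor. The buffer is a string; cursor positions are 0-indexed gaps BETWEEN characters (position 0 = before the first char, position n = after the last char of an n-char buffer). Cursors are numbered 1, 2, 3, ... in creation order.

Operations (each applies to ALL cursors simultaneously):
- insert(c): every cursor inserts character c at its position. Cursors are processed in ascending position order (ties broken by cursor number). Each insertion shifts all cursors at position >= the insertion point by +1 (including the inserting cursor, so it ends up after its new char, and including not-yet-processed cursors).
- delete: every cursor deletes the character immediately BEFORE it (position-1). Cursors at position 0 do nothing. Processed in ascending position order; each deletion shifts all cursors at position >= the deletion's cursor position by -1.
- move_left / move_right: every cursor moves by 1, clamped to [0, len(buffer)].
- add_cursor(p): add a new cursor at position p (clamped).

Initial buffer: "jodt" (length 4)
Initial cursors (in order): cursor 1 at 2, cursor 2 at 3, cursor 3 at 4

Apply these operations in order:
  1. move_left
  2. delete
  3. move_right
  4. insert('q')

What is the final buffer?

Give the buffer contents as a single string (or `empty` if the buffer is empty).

Answer: tqqq

Derivation:
After op 1 (move_left): buffer="jodt" (len 4), cursors c1@1 c2@2 c3@3, authorship ....
After op 2 (delete): buffer="t" (len 1), cursors c1@0 c2@0 c3@0, authorship .
After op 3 (move_right): buffer="t" (len 1), cursors c1@1 c2@1 c3@1, authorship .
After op 4 (insert('q')): buffer="tqqq" (len 4), cursors c1@4 c2@4 c3@4, authorship .123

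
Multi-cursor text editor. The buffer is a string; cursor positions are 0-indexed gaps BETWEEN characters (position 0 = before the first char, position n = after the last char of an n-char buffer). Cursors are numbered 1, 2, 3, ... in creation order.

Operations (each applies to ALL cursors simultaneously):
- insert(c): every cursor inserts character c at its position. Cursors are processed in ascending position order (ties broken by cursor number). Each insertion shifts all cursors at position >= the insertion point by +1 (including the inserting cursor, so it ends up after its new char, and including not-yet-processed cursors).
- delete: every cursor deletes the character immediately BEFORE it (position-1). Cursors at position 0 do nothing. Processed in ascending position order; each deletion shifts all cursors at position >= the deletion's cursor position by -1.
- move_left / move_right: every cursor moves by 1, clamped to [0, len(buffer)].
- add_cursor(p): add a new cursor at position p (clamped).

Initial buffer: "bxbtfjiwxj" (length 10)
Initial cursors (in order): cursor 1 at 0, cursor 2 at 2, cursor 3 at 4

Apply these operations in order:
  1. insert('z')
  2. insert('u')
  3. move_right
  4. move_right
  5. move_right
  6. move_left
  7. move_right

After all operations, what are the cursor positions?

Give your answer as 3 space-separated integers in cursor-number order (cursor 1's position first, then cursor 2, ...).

After op 1 (insert('z')): buffer="zbxzbtzfjiwxj" (len 13), cursors c1@1 c2@4 c3@7, authorship 1..2..3......
After op 2 (insert('u')): buffer="zubxzubtzufjiwxj" (len 16), cursors c1@2 c2@6 c3@10, authorship 11..22..33......
After op 3 (move_right): buffer="zubxzubtzufjiwxj" (len 16), cursors c1@3 c2@7 c3@11, authorship 11..22..33......
After op 4 (move_right): buffer="zubxzubtzufjiwxj" (len 16), cursors c1@4 c2@8 c3@12, authorship 11..22..33......
After op 5 (move_right): buffer="zubxzubtzufjiwxj" (len 16), cursors c1@5 c2@9 c3@13, authorship 11..22..33......
After op 6 (move_left): buffer="zubxzubtzufjiwxj" (len 16), cursors c1@4 c2@8 c3@12, authorship 11..22..33......
After op 7 (move_right): buffer="zubxzubtzufjiwxj" (len 16), cursors c1@5 c2@9 c3@13, authorship 11..22..33......

Answer: 5 9 13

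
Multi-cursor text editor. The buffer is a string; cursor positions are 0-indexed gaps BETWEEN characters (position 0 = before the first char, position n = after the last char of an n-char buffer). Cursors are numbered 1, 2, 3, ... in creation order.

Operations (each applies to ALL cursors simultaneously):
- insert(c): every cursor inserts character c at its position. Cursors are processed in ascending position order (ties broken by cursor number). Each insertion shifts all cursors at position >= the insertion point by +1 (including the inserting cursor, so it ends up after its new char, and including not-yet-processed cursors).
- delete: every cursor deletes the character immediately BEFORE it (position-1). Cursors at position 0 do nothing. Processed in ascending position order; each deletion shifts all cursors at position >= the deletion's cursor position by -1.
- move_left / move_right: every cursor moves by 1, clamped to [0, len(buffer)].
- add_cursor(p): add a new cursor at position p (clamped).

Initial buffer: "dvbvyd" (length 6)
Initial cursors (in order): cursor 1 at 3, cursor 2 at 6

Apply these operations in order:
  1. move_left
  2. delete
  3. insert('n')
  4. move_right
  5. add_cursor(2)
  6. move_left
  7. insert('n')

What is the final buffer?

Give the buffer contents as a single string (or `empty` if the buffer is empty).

After op 1 (move_left): buffer="dvbvyd" (len 6), cursors c1@2 c2@5, authorship ......
After op 2 (delete): buffer="dbvd" (len 4), cursors c1@1 c2@3, authorship ....
After op 3 (insert('n')): buffer="dnbvnd" (len 6), cursors c1@2 c2@5, authorship .1..2.
After op 4 (move_right): buffer="dnbvnd" (len 6), cursors c1@3 c2@6, authorship .1..2.
After op 5 (add_cursor(2)): buffer="dnbvnd" (len 6), cursors c3@2 c1@3 c2@6, authorship .1..2.
After op 6 (move_left): buffer="dnbvnd" (len 6), cursors c3@1 c1@2 c2@5, authorship .1..2.
After op 7 (insert('n')): buffer="dnnnbvnnd" (len 9), cursors c3@2 c1@4 c2@8, authorship .311..22.

Answer: dnnnbvnnd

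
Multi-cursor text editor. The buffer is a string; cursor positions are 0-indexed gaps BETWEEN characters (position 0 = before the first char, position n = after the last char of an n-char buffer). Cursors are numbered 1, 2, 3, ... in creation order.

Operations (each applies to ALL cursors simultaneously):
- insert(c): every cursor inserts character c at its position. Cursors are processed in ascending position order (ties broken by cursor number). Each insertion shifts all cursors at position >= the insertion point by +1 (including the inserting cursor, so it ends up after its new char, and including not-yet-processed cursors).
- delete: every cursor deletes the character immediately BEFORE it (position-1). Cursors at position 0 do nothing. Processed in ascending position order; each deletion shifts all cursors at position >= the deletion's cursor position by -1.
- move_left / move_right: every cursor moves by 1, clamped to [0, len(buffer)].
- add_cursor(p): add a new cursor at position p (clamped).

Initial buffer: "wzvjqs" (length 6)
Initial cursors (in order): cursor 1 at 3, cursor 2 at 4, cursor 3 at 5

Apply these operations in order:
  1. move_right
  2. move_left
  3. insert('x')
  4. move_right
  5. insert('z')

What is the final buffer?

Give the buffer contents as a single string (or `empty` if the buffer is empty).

After op 1 (move_right): buffer="wzvjqs" (len 6), cursors c1@4 c2@5 c3@6, authorship ......
After op 2 (move_left): buffer="wzvjqs" (len 6), cursors c1@3 c2@4 c3@5, authorship ......
After op 3 (insert('x')): buffer="wzvxjxqxs" (len 9), cursors c1@4 c2@6 c3@8, authorship ...1.2.3.
After op 4 (move_right): buffer="wzvxjxqxs" (len 9), cursors c1@5 c2@7 c3@9, authorship ...1.2.3.
After op 5 (insert('z')): buffer="wzvxjzxqzxsz" (len 12), cursors c1@6 c2@9 c3@12, authorship ...1.12.23.3

Answer: wzvxjzxqzxsz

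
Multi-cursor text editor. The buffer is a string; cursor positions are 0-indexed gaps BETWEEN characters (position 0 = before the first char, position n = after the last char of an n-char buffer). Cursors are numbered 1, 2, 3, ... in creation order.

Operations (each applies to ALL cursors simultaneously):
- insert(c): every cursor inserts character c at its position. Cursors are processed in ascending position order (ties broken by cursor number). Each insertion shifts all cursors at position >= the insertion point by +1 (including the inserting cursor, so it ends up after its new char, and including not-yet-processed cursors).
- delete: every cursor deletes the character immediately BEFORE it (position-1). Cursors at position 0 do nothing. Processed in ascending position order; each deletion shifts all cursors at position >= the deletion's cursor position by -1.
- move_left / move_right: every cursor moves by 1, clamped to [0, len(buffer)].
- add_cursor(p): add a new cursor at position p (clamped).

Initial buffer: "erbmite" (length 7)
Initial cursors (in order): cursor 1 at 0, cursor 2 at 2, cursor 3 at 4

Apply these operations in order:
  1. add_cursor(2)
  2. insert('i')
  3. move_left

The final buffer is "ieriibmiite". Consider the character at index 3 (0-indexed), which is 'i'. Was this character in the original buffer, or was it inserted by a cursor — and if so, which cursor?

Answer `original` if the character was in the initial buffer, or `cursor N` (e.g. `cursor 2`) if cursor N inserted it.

After op 1 (add_cursor(2)): buffer="erbmite" (len 7), cursors c1@0 c2@2 c4@2 c3@4, authorship .......
After op 2 (insert('i')): buffer="ieriibmiite" (len 11), cursors c1@1 c2@5 c4@5 c3@8, authorship 1..24..3...
After op 3 (move_left): buffer="ieriibmiite" (len 11), cursors c1@0 c2@4 c4@4 c3@7, authorship 1..24..3...
Authorship (.=original, N=cursor N): 1 . . 2 4 . . 3 . . .
Index 3: author = 2

Answer: cursor 2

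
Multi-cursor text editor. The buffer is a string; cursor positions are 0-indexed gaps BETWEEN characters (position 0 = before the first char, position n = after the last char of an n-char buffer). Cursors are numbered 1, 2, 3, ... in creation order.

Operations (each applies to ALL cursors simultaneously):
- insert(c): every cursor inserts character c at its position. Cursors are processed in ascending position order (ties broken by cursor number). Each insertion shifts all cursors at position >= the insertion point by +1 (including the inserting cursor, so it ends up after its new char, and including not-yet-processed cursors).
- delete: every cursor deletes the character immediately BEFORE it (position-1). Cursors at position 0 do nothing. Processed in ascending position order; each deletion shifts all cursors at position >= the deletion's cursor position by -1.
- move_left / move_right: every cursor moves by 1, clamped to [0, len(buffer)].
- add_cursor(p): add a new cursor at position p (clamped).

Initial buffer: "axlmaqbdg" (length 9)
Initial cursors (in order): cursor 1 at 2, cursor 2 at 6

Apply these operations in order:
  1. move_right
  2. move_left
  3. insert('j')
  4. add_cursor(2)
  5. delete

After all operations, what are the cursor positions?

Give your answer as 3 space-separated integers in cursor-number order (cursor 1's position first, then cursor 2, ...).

After op 1 (move_right): buffer="axlmaqbdg" (len 9), cursors c1@3 c2@7, authorship .........
After op 2 (move_left): buffer="axlmaqbdg" (len 9), cursors c1@2 c2@6, authorship .........
After op 3 (insert('j')): buffer="axjlmaqjbdg" (len 11), cursors c1@3 c2@8, authorship ..1....2...
After op 4 (add_cursor(2)): buffer="axjlmaqjbdg" (len 11), cursors c3@2 c1@3 c2@8, authorship ..1....2...
After op 5 (delete): buffer="almaqbdg" (len 8), cursors c1@1 c3@1 c2@5, authorship ........

Answer: 1 5 1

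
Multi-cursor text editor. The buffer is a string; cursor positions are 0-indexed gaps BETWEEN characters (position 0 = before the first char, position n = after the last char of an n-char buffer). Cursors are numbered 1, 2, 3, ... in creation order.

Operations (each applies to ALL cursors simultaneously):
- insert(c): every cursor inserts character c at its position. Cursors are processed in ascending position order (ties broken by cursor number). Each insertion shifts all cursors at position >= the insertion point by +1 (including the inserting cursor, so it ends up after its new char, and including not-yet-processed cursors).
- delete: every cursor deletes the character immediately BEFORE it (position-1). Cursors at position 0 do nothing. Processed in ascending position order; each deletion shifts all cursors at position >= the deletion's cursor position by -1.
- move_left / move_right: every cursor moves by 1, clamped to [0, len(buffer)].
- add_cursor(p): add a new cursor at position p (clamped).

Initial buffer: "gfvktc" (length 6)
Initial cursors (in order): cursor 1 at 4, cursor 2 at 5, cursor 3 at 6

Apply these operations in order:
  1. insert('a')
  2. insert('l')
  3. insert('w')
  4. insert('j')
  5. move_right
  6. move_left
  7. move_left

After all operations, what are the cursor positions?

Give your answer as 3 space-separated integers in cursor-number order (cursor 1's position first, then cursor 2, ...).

Answer: 7 12 16

Derivation:
After op 1 (insert('a')): buffer="gfvkataca" (len 9), cursors c1@5 c2@7 c3@9, authorship ....1.2.3
After op 2 (insert('l')): buffer="gfvkaltalcal" (len 12), cursors c1@6 c2@9 c3@12, authorship ....11.22.33
After op 3 (insert('w')): buffer="gfvkalwtalwcalw" (len 15), cursors c1@7 c2@11 c3@15, authorship ....111.222.333
After op 4 (insert('j')): buffer="gfvkalwjtalwjcalwj" (len 18), cursors c1@8 c2@13 c3@18, authorship ....1111.2222.3333
After op 5 (move_right): buffer="gfvkalwjtalwjcalwj" (len 18), cursors c1@9 c2@14 c3@18, authorship ....1111.2222.3333
After op 6 (move_left): buffer="gfvkalwjtalwjcalwj" (len 18), cursors c1@8 c2@13 c3@17, authorship ....1111.2222.3333
After op 7 (move_left): buffer="gfvkalwjtalwjcalwj" (len 18), cursors c1@7 c2@12 c3@16, authorship ....1111.2222.3333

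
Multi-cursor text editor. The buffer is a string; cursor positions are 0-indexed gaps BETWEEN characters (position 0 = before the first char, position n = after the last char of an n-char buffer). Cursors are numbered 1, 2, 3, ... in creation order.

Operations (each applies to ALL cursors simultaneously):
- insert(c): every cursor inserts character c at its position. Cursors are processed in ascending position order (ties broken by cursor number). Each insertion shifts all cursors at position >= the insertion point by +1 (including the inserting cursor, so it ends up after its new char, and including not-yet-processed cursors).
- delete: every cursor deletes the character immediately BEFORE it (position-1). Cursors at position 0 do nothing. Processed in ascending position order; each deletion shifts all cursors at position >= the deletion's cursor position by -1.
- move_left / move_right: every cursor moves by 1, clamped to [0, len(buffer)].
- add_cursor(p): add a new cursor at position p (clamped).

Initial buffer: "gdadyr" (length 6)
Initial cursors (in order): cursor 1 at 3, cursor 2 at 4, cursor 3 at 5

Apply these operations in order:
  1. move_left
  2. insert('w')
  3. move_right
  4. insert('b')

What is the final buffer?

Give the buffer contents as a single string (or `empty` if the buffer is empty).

Answer: gdwabwdbwybr

Derivation:
After op 1 (move_left): buffer="gdadyr" (len 6), cursors c1@2 c2@3 c3@4, authorship ......
After op 2 (insert('w')): buffer="gdwawdwyr" (len 9), cursors c1@3 c2@5 c3@7, authorship ..1.2.3..
After op 3 (move_right): buffer="gdwawdwyr" (len 9), cursors c1@4 c2@6 c3@8, authorship ..1.2.3..
After op 4 (insert('b')): buffer="gdwabwdbwybr" (len 12), cursors c1@5 c2@8 c3@11, authorship ..1.12.23.3.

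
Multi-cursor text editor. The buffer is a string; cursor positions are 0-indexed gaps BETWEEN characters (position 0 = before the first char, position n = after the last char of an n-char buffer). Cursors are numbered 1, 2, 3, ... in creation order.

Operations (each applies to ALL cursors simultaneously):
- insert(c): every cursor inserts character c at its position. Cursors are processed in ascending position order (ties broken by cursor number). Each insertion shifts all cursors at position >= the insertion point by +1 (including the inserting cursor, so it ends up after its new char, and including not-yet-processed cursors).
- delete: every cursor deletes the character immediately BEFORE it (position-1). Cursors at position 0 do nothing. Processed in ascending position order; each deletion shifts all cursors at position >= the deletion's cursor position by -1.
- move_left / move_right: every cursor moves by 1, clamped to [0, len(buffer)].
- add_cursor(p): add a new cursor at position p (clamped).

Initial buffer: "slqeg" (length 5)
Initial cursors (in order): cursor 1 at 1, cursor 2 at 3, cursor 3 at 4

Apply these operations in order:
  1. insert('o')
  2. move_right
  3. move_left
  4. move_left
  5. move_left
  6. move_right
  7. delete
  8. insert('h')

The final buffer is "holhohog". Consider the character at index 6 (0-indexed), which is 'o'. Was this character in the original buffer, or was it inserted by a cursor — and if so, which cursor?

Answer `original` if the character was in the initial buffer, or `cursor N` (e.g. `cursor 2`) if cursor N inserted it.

Answer: cursor 3

Derivation:
After op 1 (insert('o')): buffer="solqoeog" (len 8), cursors c1@2 c2@5 c3@7, authorship .1..2.3.
After op 2 (move_right): buffer="solqoeog" (len 8), cursors c1@3 c2@6 c3@8, authorship .1..2.3.
After op 3 (move_left): buffer="solqoeog" (len 8), cursors c1@2 c2@5 c3@7, authorship .1..2.3.
After op 4 (move_left): buffer="solqoeog" (len 8), cursors c1@1 c2@4 c3@6, authorship .1..2.3.
After op 5 (move_left): buffer="solqoeog" (len 8), cursors c1@0 c2@3 c3@5, authorship .1..2.3.
After op 6 (move_right): buffer="solqoeog" (len 8), cursors c1@1 c2@4 c3@6, authorship .1..2.3.
After op 7 (delete): buffer="oloog" (len 5), cursors c1@0 c2@2 c3@3, authorship 1.23.
After op 8 (insert('h')): buffer="holhohog" (len 8), cursors c1@1 c2@4 c3@6, authorship 11.2233.
Authorship (.=original, N=cursor N): 1 1 . 2 2 3 3 .
Index 6: author = 3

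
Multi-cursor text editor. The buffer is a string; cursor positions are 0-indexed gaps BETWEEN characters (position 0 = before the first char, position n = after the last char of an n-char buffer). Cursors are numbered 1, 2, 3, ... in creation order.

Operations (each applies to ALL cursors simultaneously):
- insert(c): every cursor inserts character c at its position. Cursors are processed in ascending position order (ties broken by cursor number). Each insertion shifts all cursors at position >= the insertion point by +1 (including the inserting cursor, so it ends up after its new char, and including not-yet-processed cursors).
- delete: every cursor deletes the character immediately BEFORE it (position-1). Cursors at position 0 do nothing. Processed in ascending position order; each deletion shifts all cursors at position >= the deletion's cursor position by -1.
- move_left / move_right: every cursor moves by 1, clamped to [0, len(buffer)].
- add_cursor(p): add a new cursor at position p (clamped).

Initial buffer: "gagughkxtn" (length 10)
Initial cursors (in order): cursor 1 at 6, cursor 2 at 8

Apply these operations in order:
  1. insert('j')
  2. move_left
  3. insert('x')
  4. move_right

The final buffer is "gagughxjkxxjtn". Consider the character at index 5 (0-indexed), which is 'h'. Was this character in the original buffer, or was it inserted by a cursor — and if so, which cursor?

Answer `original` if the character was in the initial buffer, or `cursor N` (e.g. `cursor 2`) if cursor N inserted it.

After op 1 (insert('j')): buffer="gagughjkxjtn" (len 12), cursors c1@7 c2@10, authorship ......1..2..
After op 2 (move_left): buffer="gagughjkxjtn" (len 12), cursors c1@6 c2@9, authorship ......1..2..
After op 3 (insert('x')): buffer="gagughxjkxxjtn" (len 14), cursors c1@7 c2@11, authorship ......11..22..
After op 4 (move_right): buffer="gagughxjkxxjtn" (len 14), cursors c1@8 c2@12, authorship ......11..22..
Authorship (.=original, N=cursor N): . . . . . . 1 1 . . 2 2 . .
Index 5: author = original

Answer: original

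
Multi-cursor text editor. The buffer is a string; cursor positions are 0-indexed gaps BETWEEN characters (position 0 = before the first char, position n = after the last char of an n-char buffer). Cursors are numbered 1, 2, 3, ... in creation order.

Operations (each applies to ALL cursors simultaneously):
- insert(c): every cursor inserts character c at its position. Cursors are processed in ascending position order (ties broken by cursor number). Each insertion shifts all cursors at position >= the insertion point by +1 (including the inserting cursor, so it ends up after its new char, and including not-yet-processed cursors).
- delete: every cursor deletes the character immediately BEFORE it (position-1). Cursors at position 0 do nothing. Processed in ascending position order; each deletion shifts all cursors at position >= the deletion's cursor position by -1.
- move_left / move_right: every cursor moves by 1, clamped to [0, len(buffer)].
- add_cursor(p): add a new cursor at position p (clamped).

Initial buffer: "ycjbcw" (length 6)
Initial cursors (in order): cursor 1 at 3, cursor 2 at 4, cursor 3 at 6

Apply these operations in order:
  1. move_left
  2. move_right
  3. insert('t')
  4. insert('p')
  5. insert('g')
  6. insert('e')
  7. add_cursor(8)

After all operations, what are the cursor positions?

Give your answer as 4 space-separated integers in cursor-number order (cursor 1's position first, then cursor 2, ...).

Answer: 7 12 18 8

Derivation:
After op 1 (move_left): buffer="ycjbcw" (len 6), cursors c1@2 c2@3 c3@5, authorship ......
After op 2 (move_right): buffer="ycjbcw" (len 6), cursors c1@3 c2@4 c3@6, authorship ......
After op 3 (insert('t')): buffer="ycjtbtcwt" (len 9), cursors c1@4 c2@6 c3@9, authorship ...1.2..3
After op 4 (insert('p')): buffer="ycjtpbtpcwtp" (len 12), cursors c1@5 c2@8 c3@12, authorship ...11.22..33
After op 5 (insert('g')): buffer="ycjtpgbtpgcwtpg" (len 15), cursors c1@6 c2@10 c3@15, authorship ...111.222..333
After op 6 (insert('e')): buffer="ycjtpgebtpgecwtpge" (len 18), cursors c1@7 c2@12 c3@18, authorship ...1111.2222..3333
After op 7 (add_cursor(8)): buffer="ycjtpgebtpgecwtpge" (len 18), cursors c1@7 c4@8 c2@12 c3@18, authorship ...1111.2222..3333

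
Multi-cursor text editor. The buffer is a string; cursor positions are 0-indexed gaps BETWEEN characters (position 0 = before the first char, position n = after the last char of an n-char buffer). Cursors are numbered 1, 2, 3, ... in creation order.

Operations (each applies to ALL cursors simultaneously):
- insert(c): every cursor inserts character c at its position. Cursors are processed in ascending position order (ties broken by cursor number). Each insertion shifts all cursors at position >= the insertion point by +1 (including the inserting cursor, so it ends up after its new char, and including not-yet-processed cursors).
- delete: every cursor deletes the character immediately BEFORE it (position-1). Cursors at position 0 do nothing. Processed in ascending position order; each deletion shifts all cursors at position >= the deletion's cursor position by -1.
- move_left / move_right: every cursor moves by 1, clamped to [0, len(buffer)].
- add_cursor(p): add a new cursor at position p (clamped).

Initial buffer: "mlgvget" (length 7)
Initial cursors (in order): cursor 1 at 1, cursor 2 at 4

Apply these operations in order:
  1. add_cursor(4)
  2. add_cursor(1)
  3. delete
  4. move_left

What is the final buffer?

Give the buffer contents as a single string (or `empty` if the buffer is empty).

Answer: lget

Derivation:
After op 1 (add_cursor(4)): buffer="mlgvget" (len 7), cursors c1@1 c2@4 c3@4, authorship .......
After op 2 (add_cursor(1)): buffer="mlgvget" (len 7), cursors c1@1 c4@1 c2@4 c3@4, authorship .......
After op 3 (delete): buffer="lget" (len 4), cursors c1@0 c4@0 c2@1 c3@1, authorship ....
After op 4 (move_left): buffer="lget" (len 4), cursors c1@0 c2@0 c3@0 c4@0, authorship ....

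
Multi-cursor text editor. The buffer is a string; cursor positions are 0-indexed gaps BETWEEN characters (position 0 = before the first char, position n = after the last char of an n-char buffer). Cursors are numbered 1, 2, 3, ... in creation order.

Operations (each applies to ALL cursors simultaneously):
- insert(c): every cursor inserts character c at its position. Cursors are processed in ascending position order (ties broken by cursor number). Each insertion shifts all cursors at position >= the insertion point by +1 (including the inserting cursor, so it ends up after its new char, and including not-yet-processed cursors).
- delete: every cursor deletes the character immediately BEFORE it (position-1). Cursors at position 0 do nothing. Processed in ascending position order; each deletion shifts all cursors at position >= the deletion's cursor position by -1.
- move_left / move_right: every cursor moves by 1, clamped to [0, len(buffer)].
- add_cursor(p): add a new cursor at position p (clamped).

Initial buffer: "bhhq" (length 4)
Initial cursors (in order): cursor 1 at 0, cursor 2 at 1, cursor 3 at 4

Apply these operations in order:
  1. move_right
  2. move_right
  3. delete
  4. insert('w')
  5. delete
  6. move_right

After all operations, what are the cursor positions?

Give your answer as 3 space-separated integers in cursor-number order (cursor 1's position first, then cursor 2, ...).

Answer: 1 1 1

Derivation:
After op 1 (move_right): buffer="bhhq" (len 4), cursors c1@1 c2@2 c3@4, authorship ....
After op 2 (move_right): buffer="bhhq" (len 4), cursors c1@2 c2@3 c3@4, authorship ....
After op 3 (delete): buffer="b" (len 1), cursors c1@1 c2@1 c3@1, authorship .
After op 4 (insert('w')): buffer="bwww" (len 4), cursors c1@4 c2@4 c3@4, authorship .123
After op 5 (delete): buffer="b" (len 1), cursors c1@1 c2@1 c3@1, authorship .
After op 6 (move_right): buffer="b" (len 1), cursors c1@1 c2@1 c3@1, authorship .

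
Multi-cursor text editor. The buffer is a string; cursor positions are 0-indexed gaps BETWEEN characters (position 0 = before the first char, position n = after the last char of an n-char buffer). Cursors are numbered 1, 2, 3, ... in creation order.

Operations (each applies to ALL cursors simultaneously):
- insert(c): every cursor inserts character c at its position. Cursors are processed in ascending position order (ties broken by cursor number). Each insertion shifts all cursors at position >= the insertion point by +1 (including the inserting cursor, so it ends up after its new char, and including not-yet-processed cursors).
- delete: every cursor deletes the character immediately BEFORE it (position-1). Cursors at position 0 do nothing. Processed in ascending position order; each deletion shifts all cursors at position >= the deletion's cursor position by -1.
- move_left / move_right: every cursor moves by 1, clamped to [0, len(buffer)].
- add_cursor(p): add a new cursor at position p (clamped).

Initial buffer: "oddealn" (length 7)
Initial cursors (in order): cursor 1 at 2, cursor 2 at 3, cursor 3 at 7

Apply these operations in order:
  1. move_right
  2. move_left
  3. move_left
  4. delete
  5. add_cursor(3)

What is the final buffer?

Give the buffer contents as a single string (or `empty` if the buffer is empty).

Answer: deln

Derivation:
After op 1 (move_right): buffer="oddealn" (len 7), cursors c1@3 c2@4 c3@7, authorship .......
After op 2 (move_left): buffer="oddealn" (len 7), cursors c1@2 c2@3 c3@6, authorship .......
After op 3 (move_left): buffer="oddealn" (len 7), cursors c1@1 c2@2 c3@5, authorship .......
After op 4 (delete): buffer="deln" (len 4), cursors c1@0 c2@0 c3@2, authorship ....
After op 5 (add_cursor(3)): buffer="deln" (len 4), cursors c1@0 c2@0 c3@2 c4@3, authorship ....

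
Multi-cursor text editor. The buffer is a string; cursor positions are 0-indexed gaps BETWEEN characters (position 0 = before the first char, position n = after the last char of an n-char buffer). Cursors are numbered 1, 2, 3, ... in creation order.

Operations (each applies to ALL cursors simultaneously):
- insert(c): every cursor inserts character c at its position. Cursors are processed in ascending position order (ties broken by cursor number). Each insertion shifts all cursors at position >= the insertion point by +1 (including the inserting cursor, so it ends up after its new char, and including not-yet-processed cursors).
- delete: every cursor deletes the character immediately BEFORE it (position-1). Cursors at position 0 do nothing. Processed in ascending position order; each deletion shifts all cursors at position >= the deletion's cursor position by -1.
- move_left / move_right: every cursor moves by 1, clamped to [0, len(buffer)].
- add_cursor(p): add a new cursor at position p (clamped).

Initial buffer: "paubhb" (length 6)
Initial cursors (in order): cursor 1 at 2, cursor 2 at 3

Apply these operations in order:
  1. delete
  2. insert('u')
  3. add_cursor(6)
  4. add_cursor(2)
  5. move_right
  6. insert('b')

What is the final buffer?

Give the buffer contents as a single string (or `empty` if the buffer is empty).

Answer: puubbbbhbb

Derivation:
After op 1 (delete): buffer="pbhb" (len 4), cursors c1@1 c2@1, authorship ....
After op 2 (insert('u')): buffer="puubhb" (len 6), cursors c1@3 c2@3, authorship .12...
After op 3 (add_cursor(6)): buffer="puubhb" (len 6), cursors c1@3 c2@3 c3@6, authorship .12...
After op 4 (add_cursor(2)): buffer="puubhb" (len 6), cursors c4@2 c1@3 c2@3 c3@6, authorship .12...
After op 5 (move_right): buffer="puubhb" (len 6), cursors c4@3 c1@4 c2@4 c3@6, authorship .12...
After op 6 (insert('b')): buffer="puubbbbhbb" (len 10), cursors c4@4 c1@7 c2@7 c3@10, authorship .124.12..3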